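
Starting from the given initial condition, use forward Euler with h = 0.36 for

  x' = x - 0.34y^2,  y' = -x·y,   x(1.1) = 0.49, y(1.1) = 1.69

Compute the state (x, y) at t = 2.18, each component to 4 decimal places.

0.0774, 1.1471

Euler on (x,y): x_{n+1} = x_n + h·x', y_{n+1} = y_n + h·y'.
1.100000: (0.490000, 1.690000); f=(-0.481074, -0.828100) → (0.316813, 1.391884)
1.460000: (0.316813, 1.391884); f=(-0.341883, -0.440967) → (0.193736, 1.233136)
1.820000: (0.193736, 1.233136); f=(-0.323276, -0.238902) → (0.077356, 1.147131)
(x(2.18), y(2.18)) ≈ (0.0774, 1.1471)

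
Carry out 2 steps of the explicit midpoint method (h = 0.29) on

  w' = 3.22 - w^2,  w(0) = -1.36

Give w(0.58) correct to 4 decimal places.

Midpoint: k1 = f(t_n, w_n); k2 = f(t_n + h/2, w_n + (h/2)·k1); w_{n+1} = w_n + h·k2.
t=0.000000, w=-1.360000:
  k1 = f(0.000000, -1.360000) = 1.370400
  k2 = f(0.145000, -1.161292) = 1.871401
  w ← -1.360000 + 0.29·1.871401 = -0.817294
t=0.290000, w=-0.817294:
  k1 = f(0.290000, -0.817294) = 2.552031
  k2 = f(0.435000, -0.447249) = 3.019968
  w ← -0.817294 + 0.29·3.019968 = 0.058497
w(0.58) ≈ 0.0585

0.0585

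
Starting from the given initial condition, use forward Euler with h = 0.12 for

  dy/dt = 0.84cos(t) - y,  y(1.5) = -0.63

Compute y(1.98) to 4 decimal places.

Euler: y_{n+1} = y_n + h·f(t_n, y_n).
t=1.500000, y=-0.630000: f=0.689419 → y ← -0.630000 + 0.12·0.689419 = -0.547270
t=1.620000, y=-0.547270: f=0.505955 → y ← -0.547270 + 0.12·0.505955 = -0.486555
t=1.740000, y=-0.486555: f=0.345101 → y ← -0.486555 + 0.12·0.345101 = -0.445143
t=1.860000, y=-0.445143: f=0.205584 → y ← -0.445143 + 0.12·0.205584 = -0.420473
y(1.98) ≈ -0.4205

-0.4205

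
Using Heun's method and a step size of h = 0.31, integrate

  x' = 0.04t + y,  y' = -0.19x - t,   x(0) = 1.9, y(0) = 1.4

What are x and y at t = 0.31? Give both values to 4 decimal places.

2.3186, 1.2273

Heun on (x,y): k1 = f(t_n, state_n); k2 = f(t_n + h, state_n + h·k1); state_{n+1} = state_n + (h/2)·(k1 + k2).
0.000000: (1.900000, 1.400000)
  k1 = (1.400000, -0.361000)
  predictor → (2.334000, 1.288090)
  k2 = (1.300490, -0.753460)
  → (2.318576, 1.227259)
(x(0.31), y(0.31)) ≈ (2.3186, 1.2273)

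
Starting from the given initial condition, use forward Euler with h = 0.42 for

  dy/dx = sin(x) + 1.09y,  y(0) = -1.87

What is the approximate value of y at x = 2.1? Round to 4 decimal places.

-10.1164

Euler: y_{n+1} = y_n + h·f(x_n, y_n).
x=0.000000, y=-1.870000: f=-2.038300 → y ← -1.870000 + 0.42·(-2.038300) = -2.726086
x=0.420000, y=-2.726086: f=-2.563673 → y ← -2.726086 + 0.42·(-2.563673) = -3.802829
x=0.840000, y=-3.802829: f=-3.400440 → y ← -3.802829 + 0.42·(-3.400440) = -5.231014
x=1.260000, y=-5.231014: f=-4.749715 → y ← -5.231014 + 0.42·(-4.749715) = -7.225894
x=1.680000, y=-7.225894: f=-6.882181 → y ← -7.225894 + 0.42·(-6.882181) = -10.116410
y(2.1) ≈ -10.1164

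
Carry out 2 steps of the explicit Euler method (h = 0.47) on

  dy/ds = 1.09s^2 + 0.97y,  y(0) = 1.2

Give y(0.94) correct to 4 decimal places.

Euler: y_{n+1} = y_n + h·f(s_n, y_n).
s=0.000000, y=1.200000: f=1.164000 → y ← 1.200000 + 0.47·1.164000 = 1.747080
s=0.470000, y=1.747080: f=1.935449 → y ← 1.747080 + 0.47·1.935449 = 2.656741
y(0.94) ≈ 2.6567

2.6567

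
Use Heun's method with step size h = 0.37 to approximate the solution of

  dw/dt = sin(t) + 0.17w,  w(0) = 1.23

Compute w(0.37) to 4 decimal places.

1.3767

Heun: k1 = f(t_n, w_n); k2 = f(t_n + h, w_n + h·k1); w_{n+1} = w_n + (h/2)·(k1 + k2).
t=0.000000, w=1.230000:
  k1 = f(0.000000, 1.230000) = 0.209100
  k2 = f(0.370000, 1.307367) = 0.583868
  w ← 1.230000 + (0.37/2)·(0.209100 + 0.583868) = 1.376699
w(0.37) ≈ 1.3767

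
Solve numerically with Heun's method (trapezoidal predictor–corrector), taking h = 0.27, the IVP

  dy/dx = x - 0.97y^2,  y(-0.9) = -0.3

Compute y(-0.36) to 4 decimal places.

Heun: k1 = f(x_n, y_n); k2 = f(x_n + h, y_n + h·k1); y_{n+1} = y_n + (h/2)·(k1 + k2).
x=-0.900000, y=-0.300000:
  k1 = f(-0.900000, -0.300000) = -0.987300
  k2 = f(-0.630000, -0.566571) = -0.941373
  y ← -0.300000 + (0.27/2)·(-0.987300 + (-0.941373)) = -0.560371
x=-0.630000, y=-0.560371:
  k1 = f(-0.630000, -0.560371) = -0.934595
  k2 = f(-0.360000, -0.812711) = -1.000685
  y ← -0.560371 + (0.27/2)·(-0.934595 + (-1.000685)) = -0.821634
y(-0.36) ≈ -0.8216

-0.8216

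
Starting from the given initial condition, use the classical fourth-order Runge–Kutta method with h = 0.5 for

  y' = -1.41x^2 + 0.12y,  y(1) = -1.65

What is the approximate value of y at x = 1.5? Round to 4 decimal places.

-2.8979

RK4: k1 = f(x_n, y_n); k2 = f(x_n + h/2, y_n + (h/2)·k1); k3 = f(x_n + h/2, y_n + (h/2)·k2); k4 = f(x_n + h, y_n + h·k3); y_{n+1} = y_n + (h/6)·(k1 + 2k2 + 2k3 + k4).
x=1.000000, y=-1.650000:
  k1 = f(1.000000, -1.650000) = -1.608000
  k2 = f(1.250000, -2.052000) = -2.449365
  k3 = f(1.250000, -2.262341) = -2.474606
  k4 = f(1.500000, -2.887303) = -3.518976
  y ← -1.650000 + (0.5/6)·(k1 + 2k2 + 2k3 + k4) = -2.897910
y(1.5) ≈ -2.8979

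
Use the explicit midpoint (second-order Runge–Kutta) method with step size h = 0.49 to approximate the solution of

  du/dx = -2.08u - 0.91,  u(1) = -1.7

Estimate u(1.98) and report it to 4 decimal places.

Midpoint: k1 = f(x_n, u_n); k2 = f(x_n + h/2, u_n + (h/2)·k1); u_{n+1} = u_n + h·k2.
x=1.000000, u=-1.700000:
  k1 = f(1.000000, -1.700000) = 2.626000
  k2 = f(1.245000, -1.056630) = 1.287790
  u ← -1.700000 + 0.49·1.287790 = -1.068983
x=1.490000, u=-1.068983:
  k1 = f(1.490000, -1.068983) = 1.313484
  k2 = f(1.735000, -0.747179) = 0.644133
  u ← -1.068983 + 0.49·0.644133 = -0.753358
u(1.98) ≈ -0.7534

-0.7534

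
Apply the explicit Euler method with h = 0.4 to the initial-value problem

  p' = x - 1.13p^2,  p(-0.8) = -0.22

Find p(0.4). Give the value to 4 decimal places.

-1.2024

Euler: p_{n+1} = p_n + h·f(x_n, p_n).
x=-0.800000, p=-0.220000: f=-0.854692 → p ← -0.220000 + 0.4·(-0.854692) = -0.561877
x=-0.400000, p=-0.561877: f=-0.756747 → p ← -0.561877 + 0.4·(-0.756747) = -0.864576
x=0.000000, p=-0.864576: f=-0.844665 → p ← -0.864576 + 0.4·(-0.844665) = -1.202442
p(0.4) ≈ -1.2024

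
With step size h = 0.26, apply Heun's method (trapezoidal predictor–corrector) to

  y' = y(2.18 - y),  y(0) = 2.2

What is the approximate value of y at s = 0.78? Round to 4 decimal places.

Heun: k1 = f(s_n, y_n); k2 = f(s_n + h, y_n + h·k1); y_{n+1} = y_n + (h/2)·(k1 + k2).
s=0.000000, y=2.200000:
  k1 = f(0.000000, 2.200000) = -0.044000
  k2 = f(0.260000, 2.188560) = -0.018734
  y ← 2.200000 + (0.26/2)·(-0.044000 + (-0.018734)) = 2.191845
s=0.260000, y=2.191845:
  k1 = f(0.260000, 2.191845) = -0.025961
  k2 = f(0.520000, 2.185095) = -0.011132
  y ← 2.191845 + (0.26/2)·(-0.025961 + (-0.011132)) = 2.187022
s=0.520000, y=2.187022:
  k1 = f(0.520000, 2.187022) = -0.015358
  k2 = f(0.780000, 2.183029) = -0.006613
  y ← 2.187022 + (0.26/2)·(-0.015358 + (-0.006613)) = 2.184166
y(0.78) ≈ 2.1842

2.1842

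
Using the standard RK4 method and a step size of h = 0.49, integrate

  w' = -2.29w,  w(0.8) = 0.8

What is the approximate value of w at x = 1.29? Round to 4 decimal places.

RK4: k1 = f(x_n, w_n); k2 = f(x_n + h/2, w_n + (h/2)·k1); k3 = f(x_n + h/2, w_n + (h/2)·k2); k4 = f(x_n + h, w_n + h·k3); w_{n+1} = w_n + (h/6)·(k1 + 2k2 + 2k3 + k4).
x=0.800000, w=0.800000:
  k1 = f(0.800000, 0.800000) = -1.832000
  k2 = f(1.045000, 0.351160) = -0.804156
  k3 = f(1.045000, 0.602982) = -1.380828
  k4 = f(1.290000, 0.123394) = -0.282573
  w ← 0.800000 + (0.49/6)·(k1 + 2k2 + 2k3 + k4) = 0.270429
w(1.29) ≈ 0.2704

0.2704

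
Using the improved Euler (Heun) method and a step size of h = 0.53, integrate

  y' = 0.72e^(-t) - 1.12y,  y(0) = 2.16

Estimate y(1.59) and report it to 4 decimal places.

Heun: k1 = f(t_n, y_n); k2 = f(t_n + h, y_n + h·k1); y_{n+1} = y_n + (h/2)·(k1 + k2).
t=0.000000, y=2.160000:
  k1 = f(0.000000, 2.160000) = -1.699200
  k2 = f(0.530000, 1.259424) = -0.986759
  y ← 2.160000 + (0.53/2)·(-1.699200 + (-0.986759)) = 1.448221
t=0.530000, y=1.448221:
  k1 = f(0.530000, 1.448221) = -1.198212
  k2 = f(1.060000, 0.813169) = -0.661301
  y ← 1.448221 + (0.53/2)·(-1.198212 + (-0.661301)) = 0.955450
t=1.060000, y=0.955450:
  k1 = f(1.060000, 0.955450) = -0.820656
  k2 = f(1.590000, 0.520502) = -0.436136
  y ← 0.955450 + (0.53/2)·(-0.820656 + (-0.436136)) = 0.622400
y(1.59) ≈ 0.6224

0.6224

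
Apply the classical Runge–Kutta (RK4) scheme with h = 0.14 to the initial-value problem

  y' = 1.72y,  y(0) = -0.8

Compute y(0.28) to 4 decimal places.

-1.2949

RK4: k1 = f(t_n, y_n); k2 = f(t_n + h/2, y_n + (h/2)·k1); k3 = f(t_n + h/2, y_n + (h/2)·k2); k4 = f(t_n + h, y_n + h·k3); y_{n+1} = y_n + (h/6)·(k1 + 2k2 + 2k3 + k4).
t=0.000000, y=-0.800000:
  k1 = f(0.000000, -0.800000) = -1.376000
  k2 = f(0.070000, -0.896320) = -1.541670
  k3 = f(0.070000, -0.907917) = -1.561617
  k4 = f(0.140000, -1.018626) = -1.752037
  y ← -0.800000 + (0.14/6)·(k1 + 2k2 + 2k3 + k4) = -1.017808
t=0.140000, y=-1.017808:
  k1 = f(0.140000, -1.017808) = -1.750629
  k2 = f(0.210000, -1.140352) = -1.961405
  k3 = f(0.210000, -1.155106) = -1.986782
  k4 = f(0.280000, -1.295957) = -2.229046
  y ← -1.017808 + (0.14/6)·(k1 + 2k2 + 2k3 + k4) = -1.294915
y(0.28) ≈ -1.2949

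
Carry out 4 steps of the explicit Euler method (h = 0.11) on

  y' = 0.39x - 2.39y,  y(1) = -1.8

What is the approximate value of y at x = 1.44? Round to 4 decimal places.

Euler: y_{n+1} = y_n + h·f(x_n, y_n).
x=1.000000, y=-1.800000: f=4.692000 → y ← -1.800000 + 0.11·4.692000 = -1.283880
x=1.110000, y=-1.283880: f=3.501373 → y ← -1.283880 + 0.11·3.501373 = -0.898729
x=1.220000, y=-0.898729: f=2.623762 → y ← -0.898729 + 0.11·2.623762 = -0.610115
x=1.330000, y=-0.610115: f=1.976875 → y ← -0.610115 + 0.11·1.976875 = -0.392659
y(1.44) ≈ -0.3927

-0.3927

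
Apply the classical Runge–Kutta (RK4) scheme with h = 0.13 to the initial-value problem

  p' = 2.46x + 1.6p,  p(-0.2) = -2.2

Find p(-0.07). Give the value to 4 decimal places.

RK4: k1 = f(x_n, p_n); k2 = f(x_n + h/2, p_n + (h/2)·k1); k3 = f(x_n + h/2, p_n + (h/2)·k2); k4 = f(x_n + h, p_n + h·k3); p_{n+1} = p_n + (h/6)·(k1 + 2k2 + 2k3 + k4).
x=-0.200000, p=-2.200000:
  k1 = f(-0.200000, -2.200000) = -4.012000
  k2 = f(-0.135000, -2.460780) = -4.269348
  k3 = f(-0.135000, -2.477508) = -4.296112
  k4 = f(-0.070000, -2.758495) = -4.585791
  p ← -2.200000 + (0.13/6)·(k1 + 2k2 + 2k3 + k4) = -2.757455
p(-0.07) ≈ -2.7575

-2.7575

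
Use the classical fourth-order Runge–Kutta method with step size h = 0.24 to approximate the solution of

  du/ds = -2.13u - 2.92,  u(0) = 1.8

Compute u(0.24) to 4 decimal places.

RK4: k1 = f(s_n, u_n); k2 = f(s_n + h/2, u_n + (h/2)·k1); k3 = f(s_n + h/2, u_n + (h/2)·k2); k4 = f(s_n + h, u_n + h·k3); u_{n+1} = u_n + (h/6)·(k1 + 2k2 + 2k3 + k4).
s=0.000000, u=1.800000:
  k1 = f(0.000000, 1.800000) = -6.754000
  k2 = f(0.120000, 0.989520) = -5.027678
  k3 = f(0.120000, 1.196679) = -5.468926
  k4 = f(0.240000, 0.487458) = -3.958285
  u ← 1.800000 + (0.24/6)·(k1 + 2k2 + 2k3 + k4) = 0.531780
u(0.24) ≈ 0.5318

0.5318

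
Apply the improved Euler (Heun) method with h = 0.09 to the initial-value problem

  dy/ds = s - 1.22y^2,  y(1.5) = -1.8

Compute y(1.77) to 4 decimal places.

Heun: k1 = f(s_n, y_n); k2 = f(s_n + h, y_n + h·k1); y_{n+1} = y_n + (h/2)·(k1 + k2).
s=1.500000, y=-1.800000:
  k1 = f(1.500000, -1.800000) = -2.452800
  k2 = f(1.590000, -2.020752) = -3.391795
  y ← -1.800000 + (0.09/2)·(-2.452800 + (-3.391795)) = -2.063007
s=1.590000, y=-2.063007:
  k1 = f(1.590000, -2.063007) = -3.602316
  k2 = f(1.680000, -2.387215) = -5.272532
  y ← -2.063007 + (0.09/2)·(-3.602316 + (-5.272532)) = -2.462375
s=1.680000, y=-2.462375:
  k1 = f(1.680000, -2.462375) = -5.717214
  k2 = f(1.770000, -2.976924) = -9.041735
  y ← -2.462375 + (0.09/2)·(-5.717214 + (-9.041735)) = -3.126528
y(1.77) ≈ -3.1265

-3.1265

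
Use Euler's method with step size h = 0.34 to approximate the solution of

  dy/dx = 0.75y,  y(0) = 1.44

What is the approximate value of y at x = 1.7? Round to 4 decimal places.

Euler: y_{n+1} = y_n + h·f(x_n, y_n).
x=0.000000, y=1.440000: f=1.080000 → y ← 1.440000 + 0.34·1.080000 = 1.807200
x=0.340000, y=1.807200: f=1.355400 → y ← 1.807200 + 0.34·1.355400 = 2.268036
x=0.680000, y=2.268036: f=1.701027 → y ← 2.268036 + 0.34·1.701027 = 2.846385
x=1.020000, y=2.846385: f=2.134789 → y ← 2.846385 + 0.34·2.134789 = 3.572213
x=1.360000, y=3.572213: f=2.679160 → y ← 3.572213 + 0.34·2.679160 = 4.483128
y(1.7) ≈ 4.4831

4.4831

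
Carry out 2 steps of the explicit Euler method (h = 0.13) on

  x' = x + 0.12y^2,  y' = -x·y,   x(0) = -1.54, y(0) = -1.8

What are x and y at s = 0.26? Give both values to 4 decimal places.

-1.8365, -2.6349

Euler on (x,y): x_{n+1} = x_n + h·x', y_{n+1} = y_n + h·y'.
0.000000: (-1.540000, -1.800000); f=(-1.151200, -2.772000) → (-1.689656, -2.160360)
0.130000: (-1.689656, -2.160360); f=(-1.129597, -3.650265) → (-1.836504, -2.634894)
(x(0.26), y(0.26)) ≈ (-1.8365, -2.6349)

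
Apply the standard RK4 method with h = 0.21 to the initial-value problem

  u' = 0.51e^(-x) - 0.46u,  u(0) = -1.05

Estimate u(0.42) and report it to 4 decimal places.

-0.7076

RK4: k1 = f(x_n, u_n); k2 = f(x_n + h/2, u_n + (h/2)·k1); k3 = f(x_n + h/2, u_n + (h/2)·k2); k4 = f(x_n + h, u_n + h·k3); u_{n+1} = u_n + (h/6)·(k1 + 2k2 + 2k3 + k4).
x=0.000000, u=-1.050000:
  k1 = f(0.000000, -1.050000) = 0.993000
  k2 = f(0.105000, -0.945735) = 0.894204
  k3 = f(0.105000, -0.956109) = 0.898975
  k4 = f(0.210000, -0.861215) = 0.809557
  u ← -1.050000 + (0.21/6)·(k1 + 2k2 + 2k3 + k4) = -0.861388
x=0.210000, u=-0.861388:
  k1 = f(0.210000, -0.861388) = 0.809636
  k2 = f(0.315000, -0.776376) = 0.729325
  k3 = f(0.315000, -0.784809) = 0.733204
  k4 = f(0.420000, -0.707415) = 0.660505
  u ← -0.861388 + (0.21/6)·(k1 + 2k2 + 2k3 + k4) = -0.707556
u(0.42) ≈ -0.7076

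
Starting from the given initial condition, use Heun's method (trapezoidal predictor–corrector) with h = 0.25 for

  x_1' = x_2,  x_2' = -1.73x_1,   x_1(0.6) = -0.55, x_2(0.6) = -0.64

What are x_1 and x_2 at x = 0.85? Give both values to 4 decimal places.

Heun on (x_1,x_2): k1 = f(x_n, state_n); k2 = f(x_n + h, state_n + h·k1); state_{n+1} = state_n + (h/2)·(k1 + k2).
0.600000: (-0.550000, -0.640000)
  k1 = (-0.640000, 0.951500)
  predictor → (-0.710000, -0.402125)
  k2 = (-0.402125, 1.228300)
  → (-0.680266, -0.367525)
(x_1(0.85), x_2(0.85)) ≈ (-0.6803, -0.3675)

-0.6803, -0.3675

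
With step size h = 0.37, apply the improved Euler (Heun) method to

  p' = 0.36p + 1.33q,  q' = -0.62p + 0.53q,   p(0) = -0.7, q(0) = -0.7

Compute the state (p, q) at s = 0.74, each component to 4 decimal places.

-1.6183, -0.4132

Heun on (p,q): k1 = f(s_n, state_n); k2 = f(s_n + h, state_n + h·k1); state_{n+1} = state_n + (h/2)·(k1 + k2).
0.000000: (-0.700000, -0.700000)
  k1 = (-1.183000, 0.063000)
  predictor → (-1.137710, -0.676690)
  k2 = (-1.309573, 0.346734)
  → (-1.161126, -0.624199)
0.370000: (-1.161126, -0.624199)
  k1 = (-1.248190, 0.389073)
  predictor → (-1.622956, -0.480242)
  k2 = (-1.222987, 0.751705)
  → (-1.618294, -0.413155)
(p(0.74), q(0.74)) ≈ (-1.6183, -0.4132)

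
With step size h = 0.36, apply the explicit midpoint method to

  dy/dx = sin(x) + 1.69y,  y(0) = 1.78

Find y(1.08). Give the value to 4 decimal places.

11.2311

Midpoint: k1 = f(x_n, y_n); k2 = f(x_n + h/2, y_n + (h/2)·k1); y_{n+1} = y_n + h·k2.
x=0.000000, y=1.780000:
  k1 = f(0.000000, 1.780000) = 3.008200
  k2 = f(0.180000, 2.321476) = 4.102324
  y ← 1.780000 + 0.36·4.102324 = 3.256837
x=0.360000, y=3.256837:
  k1 = f(0.360000, 3.256837) = 5.856328
  k2 = f(0.540000, 4.310976) = 7.799685
  y ← 3.256837 + 0.36·7.799685 = 6.064723
x=0.720000, y=6.064723:
  k1 = f(0.720000, 6.064723) = 10.908767
  k2 = f(0.900000, 8.028301) = 14.351156
  y ← 6.064723 + 0.36·14.351156 = 11.231139
y(1.08) ≈ 11.2311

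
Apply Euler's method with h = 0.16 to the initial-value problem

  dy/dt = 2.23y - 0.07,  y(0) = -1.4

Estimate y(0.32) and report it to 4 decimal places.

Euler: y_{n+1} = y_n + h·f(t_n, y_n).
t=0.000000, y=-1.400000: f=-3.192000 → y ← -1.400000 + 0.16·(-3.192000) = -1.910720
t=0.160000, y=-1.910720: f=-4.330906 → y ← -1.910720 + 0.16·(-4.330906) = -2.603665
y(0.32) ≈ -2.6037

-2.6037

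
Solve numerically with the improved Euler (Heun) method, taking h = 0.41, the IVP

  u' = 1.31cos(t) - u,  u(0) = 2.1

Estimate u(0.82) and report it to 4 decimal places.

Heun: k1 = f(t_n, u_n); k2 = f(t_n + h, u_n + h·k1); u_{n+1} = u_n + (h/2)·(k1 + k2).
t=0.000000, u=2.100000:
  k1 = f(0.000000, 2.100000) = -0.790000
  k2 = f(0.410000, 1.776100) = -0.574672
  u ← 2.100000 + (0.41/2)·(-0.790000 + (-0.574672)) = 1.820242
t=0.410000, u=1.820242:
  k1 = f(0.410000, 1.820242) = -0.618814
  k2 = f(0.820000, 1.566529) = -0.672819
  u ← 1.820242 + (0.41/2)·(-0.618814 + (-0.672819)) = 1.555458
u(0.82) ≈ 1.5555

1.5555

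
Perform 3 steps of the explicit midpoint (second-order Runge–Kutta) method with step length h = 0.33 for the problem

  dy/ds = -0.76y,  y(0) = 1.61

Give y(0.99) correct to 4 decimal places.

Midpoint: k1 = f(s_n, y_n); k2 = f(s_n + h/2, y_n + (h/2)·k1); y_{n+1} = y_n + h·k2.
s=0.000000, y=1.610000:
  k1 = f(0.000000, 1.610000) = -1.223600
  k2 = f(0.165000, 1.408106) = -1.070161
  y ← 1.610000 + 0.33·(-1.070161) = 1.256847
s=0.330000, y=1.256847:
  k1 = f(0.330000, 1.256847) = -0.955204
  k2 = f(0.495000, 1.099238) = -0.835421
  y ← 1.256847 + 0.33·(-0.835421) = 0.981158
s=0.660000, y=0.981158:
  k1 = f(0.660000, 0.981158) = -0.745680
  k2 = f(0.825000, 0.858121) = -0.652172
  y ← 0.981158 + 0.33·(-0.652172) = 0.765941
y(0.99) ≈ 0.7659

0.7659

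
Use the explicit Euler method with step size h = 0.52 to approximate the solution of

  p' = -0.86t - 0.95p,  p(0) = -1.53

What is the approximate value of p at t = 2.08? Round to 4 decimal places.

Euler: p_{n+1} = p_n + h·f(t_n, p_n).
t=0.000000, p=-1.530000: f=1.453500 → p ← -1.530000 + 0.52·1.453500 = -0.774180
t=0.520000, p=-0.774180: f=0.288271 → p ← -0.774180 + 0.52·0.288271 = -0.624279
t=1.040000, p=-0.624279: f=-0.301335 → p ← -0.624279 + 0.52·(-0.301335) = -0.780973
t=1.560000, p=-0.780973: f=-0.599675 → p ← -0.780973 + 0.52·(-0.599675) = -1.092804
p(2.08) ≈ -1.0928

-1.0928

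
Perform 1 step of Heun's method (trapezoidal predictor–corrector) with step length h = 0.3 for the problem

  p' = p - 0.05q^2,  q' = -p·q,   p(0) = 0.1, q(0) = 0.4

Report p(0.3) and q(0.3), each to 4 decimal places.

Heun on (p,q): k1 = f(s_n, state_n); k2 = f(s_n + h, state_n + h·k1); state_{n+1} = state_n + (h/2)·(k1 + k2).
0.000000: (0.100000, 0.400000)
  k1 = (0.092000, -0.040000)
  predictor → (0.127600, 0.388000)
  k2 = (0.120073, -0.049509)
  → (0.131811, 0.386574)
(p(0.3), q(0.3)) ≈ (0.1318, 0.3866)

0.1318, 0.3866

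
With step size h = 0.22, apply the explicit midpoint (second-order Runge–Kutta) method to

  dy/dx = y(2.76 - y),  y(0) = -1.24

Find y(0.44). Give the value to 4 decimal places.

-11.4253

Midpoint: k1 = f(x_n, y_n); k2 = f(x_n + h/2, y_n + (h/2)·k1); y_{n+1} = y_n + h·k2.
x=0.000000, y=-1.240000:
  k1 = f(0.000000, -1.240000) = -4.960000
  k2 = f(0.110000, -1.785600) = -8.116623
  y ← -1.240000 + 0.22·(-8.116623) = -3.025657
x=0.220000, y=-3.025657:
  k1 = f(0.220000, -3.025657) = -17.505415
  k2 = f(0.330000, -4.951253) = -38.180362
  y ← -3.025657 + 0.22·(-38.180362) = -11.425337
y(0.44) ≈ -11.4253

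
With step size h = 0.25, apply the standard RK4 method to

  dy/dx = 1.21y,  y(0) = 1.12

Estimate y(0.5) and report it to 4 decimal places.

2.0509

RK4: k1 = f(x_n, y_n); k2 = f(x_n + h/2, y_n + (h/2)·k1); k3 = f(x_n + h/2, y_n + (h/2)·k2); k4 = f(x_n + h, y_n + h·k3); y_{n+1} = y_n + (h/6)·(k1 + 2k2 + 2k3 + k4).
x=0.000000, y=1.120000:
  k1 = f(0.000000, 1.120000) = 1.355200
  k2 = f(0.125000, 1.289400) = 1.560174
  k3 = f(0.125000, 1.315022) = 1.591176
  k4 = f(0.250000, 1.517794) = 1.836531
  y ← 1.120000 + (0.25/6)·(k1 + 2k2 + 2k3 + k4) = 1.515601
x=0.250000, y=1.515601:
  k1 = f(0.250000, 1.515601) = 1.833878
  k2 = f(0.375000, 1.744836) = 2.111252
  k3 = f(0.375000, 1.779508) = 2.153204
  k4 = f(0.500000, 2.053902) = 2.485222
  y ← 1.515601 + (0.25/6)·(k1 + 2k2 + 2k3 + k4) = 2.050935
y(0.5) ≈ 2.0509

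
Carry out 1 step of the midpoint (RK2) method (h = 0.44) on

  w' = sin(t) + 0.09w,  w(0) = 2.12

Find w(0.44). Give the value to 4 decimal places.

Midpoint: k1 = f(t_n, w_n); k2 = f(t_n + h/2, w_n + (h/2)·k1); w_{n+1} = w_n + h·k2.
t=0.000000, w=2.120000:
  k1 = f(0.000000, 2.120000) = 0.190800
  k2 = f(0.220000, 2.161976) = 0.412807
  w ← 2.120000 + 0.44·0.412807 = 2.301635
w(0.44) ≈ 2.3016

2.3016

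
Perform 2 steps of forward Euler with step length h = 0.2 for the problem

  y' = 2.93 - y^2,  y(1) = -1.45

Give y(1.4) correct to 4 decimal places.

-1.0285

Euler: y_{n+1} = y_n + h·f(t_n, y_n).
t=1.000000, y=-1.450000: f=0.827500 → y ← -1.450000 + 0.2·0.827500 = -1.284500
t=1.200000, y=-1.284500: f=1.280060 → y ← -1.284500 + 0.2·1.280060 = -1.028488
y(1.4) ≈ -1.0285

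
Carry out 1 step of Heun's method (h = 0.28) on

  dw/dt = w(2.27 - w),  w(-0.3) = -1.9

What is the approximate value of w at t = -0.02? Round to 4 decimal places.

-6.6927

Heun: k1 = f(t_n, w_n); k2 = f(t_n + h, w_n + h·k1); w_{n+1} = w_n + (h/2)·(k1 + k2).
t=-0.300000, w=-1.900000:
  k1 = f(-0.300000, -1.900000) = -7.923000
  k2 = f(-0.020000, -4.118440) = -26.310407
  w ← -1.900000 + (0.28/2)·(-7.923000 + (-26.310407)) = -6.692677
w(-0.02) ≈ -6.6927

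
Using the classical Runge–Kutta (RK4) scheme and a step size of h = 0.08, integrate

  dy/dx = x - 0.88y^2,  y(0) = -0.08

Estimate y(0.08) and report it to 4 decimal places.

RK4: k1 = f(x_n, y_n); k2 = f(x_n + h/2, y_n + (h/2)·k1); k3 = f(x_n + h/2, y_n + (h/2)·k2); k4 = f(x_n + h, y_n + h·k3); y_{n+1} = y_n + (h/6)·(k1 + 2k2 + 2k3 + k4).
x=0.000000, y=-0.080000:
  k1 = f(0.000000, -0.080000) = -0.005632
  k2 = f(0.040000, -0.080225) = 0.034336
  k3 = f(0.040000, -0.078627) = 0.034560
  k4 = f(0.080000, -0.077235) = 0.074751
  y ← -0.080000 + (0.08/6)·(k1 + 2k2 + 2k3 + k4) = -0.077241
y(0.08) ≈ -0.0772

-0.0772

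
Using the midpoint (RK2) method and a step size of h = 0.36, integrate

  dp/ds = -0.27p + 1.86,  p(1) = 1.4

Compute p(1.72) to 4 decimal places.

Midpoint: k1 = f(s_n, p_n); k2 = f(s_n + h/2, p_n + (h/2)·k1); p_{n+1} = p_n + h·k2.
s=1.000000, p=1.400000:
  k1 = f(1.000000, 1.400000) = 1.482000
  k2 = f(1.180000, 1.666760) = 1.409975
  p ← 1.400000 + 0.36·1.409975 = 1.907591
s=1.360000, p=1.907591:
  k1 = f(1.360000, 1.907591) = 1.344950
  k2 = f(1.540000, 2.149682) = 1.279586
  p ← 1.907591 + 0.36·1.279586 = 2.368242
p(1.72) ≈ 2.3682

2.3682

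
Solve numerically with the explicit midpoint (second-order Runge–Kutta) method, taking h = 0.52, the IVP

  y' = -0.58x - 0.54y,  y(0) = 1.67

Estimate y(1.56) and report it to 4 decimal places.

Midpoint: k1 = f(x_n, y_n); k2 = f(x_n + h/2, y_n + (h/2)·k1); y_{n+1} = y_n + h·k2.
x=0.000000, y=1.670000:
  k1 = f(0.000000, 1.670000) = -0.901800
  k2 = f(0.260000, 1.435532) = -0.925987
  y ← 1.670000 + 0.52·(-0.925987) = 1.188487
x=0.520000, y=1.188487:
  k1 = f(0.520000, 1.188487) = -0.943383
  k2 = f(0.780000, 0.943207) = -0.961732
  y ← 1.188487 + 0.52·(-0.961732) = 0.688386
x=1.040000, y=0.688386:
  k1 = f(1.040000, 0.688386) = -0.974928
  k2 = f(1.300000, 0.434905) = -0.988849
  y ← 0.688386 + 0.52·(-0.988849) = 0.174185
y(1.56) ≈ 0.1742

0.1742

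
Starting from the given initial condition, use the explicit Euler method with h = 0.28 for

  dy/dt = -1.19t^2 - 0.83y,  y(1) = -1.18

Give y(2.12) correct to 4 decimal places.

-2.6325

Euler: y_{n+1} = y_n + h·f(t_n, y_n).
t=1.000000, y=-1.180000: f=-0.210600 → y ← -1.180000 + 0.28·(-0.210600) = -1.238968
t=1.280000, y=-1.238968: f=-0.921353 → y ← -1.238968 + 0.28·(-0.921353) = -1.496947
t=1.560000, y=-1.496947: f=-1.653518 → y ← -1.496947 + 0.28·(-1.653518) = -1.959932
t=1.840000, y=-1.959932: f=-2.402121 → y ← -1.959932 + 0.28·(-2.402121) = -2.632526
y(2.12) ≈ -2.6325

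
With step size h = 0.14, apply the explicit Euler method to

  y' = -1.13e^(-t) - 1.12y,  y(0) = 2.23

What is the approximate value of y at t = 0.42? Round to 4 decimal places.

Euler: y_{n+1} = y_n + h·f(t_n, y_n).
t=0.000000, y=2.230000: f=-3.627600 → y ← 2.230000 + 0.14·(-3.627600) = 1.722136
t=0.140000, y=1.722136: f=-2.911167 → y ← 1.722136 + 0.14·(-2.911167) = 1.314573
t=0.280000, y=1.314573: f=-2.326357 → y ← 1.314573 + 0.14·(-2.326357) = 0.988883
y(0.42) ≈ 0.9889

0.9889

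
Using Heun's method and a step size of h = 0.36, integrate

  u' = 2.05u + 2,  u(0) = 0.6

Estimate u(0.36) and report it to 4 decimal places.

2.1919

Heun: k1 = f(x_n, u_n); k2 = f(x_n + h, u_n + h·k1); u_{n+1} = u_n + (h/2)·(k1 + k2).
x=0.000000, u=0.600000:
  k1 = f(0.000000, 0.600000) = 3.230000
  k2 = f(0.360000, 1.762800) = 5.613740
  u ← 0.600000 + (0.36/2)·(3.230000 + 5.613740) = 2.191873
u(0.36) ≈ 2.1919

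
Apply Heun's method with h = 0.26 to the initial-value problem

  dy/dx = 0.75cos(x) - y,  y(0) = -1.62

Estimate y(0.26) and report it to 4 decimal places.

Heun: k1 = f(x_n, y_n); k2 = f(x_n + h, y_n + h·k1); y_{n+1} = y_n + (h/2)·(k1 + k2).
x=0.000000, y=-1.620000:
  k1 = f(0.000000, -1.620000) = 2.370000
  k2 = f(0.260000, -1.003800) = 1.728592
  y ← -1.620000 + (0.26/2)·(2.370000 + 1.728592) = -1.087183
y(0.26) ≈ -1.0872

-1.0872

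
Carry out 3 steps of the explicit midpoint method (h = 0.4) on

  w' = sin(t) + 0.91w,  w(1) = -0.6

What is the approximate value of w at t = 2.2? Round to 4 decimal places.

0.2416

Midpoint: k1 = f(t_n, w_n); k2 = f(t_n + h/2, w_n + (h/2)·k1); w_{n+1} = w_n + h·k2.
t=1.000000, w=-0.600000:
  k1 = f(1.000000, -0.600000) = 0.295471
  k2 = f(1.200000, -0.540906) = 0.439815
  w ← -0.600000 + 0.4·0.439815 = -0.424074
t=1.400000, w=-0.424074:
  k1 = f(1.400000, -0.424074) = 0.599542
  k2 = f(1.600000, -0.304166) = 0.722783
  w ← -0.424074 + 0.4·0.722783 = -0.134961
t=1.800000, w=-0.134961:
  k1 = f(1.800000, -0.134961) = 0.851033
  k2 = f(2.000000, 0.035246) = 0.941371
  w ← -0.134961 + 0.4·0.941371 = 0.241587
w(2.2) ≈ 0.2416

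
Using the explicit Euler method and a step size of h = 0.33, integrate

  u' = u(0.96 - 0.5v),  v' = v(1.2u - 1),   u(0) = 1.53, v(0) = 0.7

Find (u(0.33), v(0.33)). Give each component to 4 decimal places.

1.8380, 0.8931

Euler on (u,v): u_{n+1} = u_n + h·u', v_{n+1} = v_n + h·v'.
0.000000: (1.530000, 0.700000); f=(0.933300, 0.585200) → (1.837989, 0.893116)
(u(0.33), v(0.33)) ≈ (1.8380, 0.8931)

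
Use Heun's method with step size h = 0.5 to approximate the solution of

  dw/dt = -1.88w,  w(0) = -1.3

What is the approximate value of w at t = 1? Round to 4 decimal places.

Heun: k1 = f(t_n, w_n); k2 = f(t_n + h, w_n + h·k1); w_{n+1} = w_n + (h/2)·(k1 + k2).
t=0.000000, w=-1.300000:
  k1 = f(0.000000, -1.300000) = 2.444000
  k2 = f(0.500000, -0.078000) = 0.146640
  w ← -1.300000 + (0.5/2)·(2.444000 + 0.146640) = -0.652340
t=0.500000, w=-0.652340:
  k1 = f(0.500000, -0.652340) = 1.226399
  k2 = f(1.000000, -0.039140) = 0.073584
  w ← -0.652340 + (0.5/2)·(1.226399 + 0.073584) = -0.327344
w(1) ≈ -0.3273

-0.3273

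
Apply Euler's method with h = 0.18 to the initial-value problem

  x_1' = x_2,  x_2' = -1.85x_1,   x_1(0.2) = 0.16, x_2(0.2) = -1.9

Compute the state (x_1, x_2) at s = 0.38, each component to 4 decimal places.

-0.1820, -1.9533

Euler on (x_1,x_2): x_1_{n+1} = x_1_n + h·x_1', x_2_{n+1} = x_2_n + h·x_2'.
0.200000: (0.160000, -1.900000); f=(-1.900000, -0.296000) → (-0.182000, -1.953280)
(x_1(0.38), x_2(0.38)) ≈ (-0.1820, -1.9533)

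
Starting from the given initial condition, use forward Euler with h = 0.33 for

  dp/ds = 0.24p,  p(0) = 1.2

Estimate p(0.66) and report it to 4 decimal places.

Euler: p_{n+1} = p_n + h·f(s_n, p_n).
s=0.000000, p=1.200000: f=0.288000 → p ← 1.200000 + 0.33·0.288000 = 1.295040
s=0.330000, p=1.295040: f=0.310810 → p ← 1.295040 + 0.33·0.310810 = 1.397607
p(0.66) ≈ 1.3976

1.3976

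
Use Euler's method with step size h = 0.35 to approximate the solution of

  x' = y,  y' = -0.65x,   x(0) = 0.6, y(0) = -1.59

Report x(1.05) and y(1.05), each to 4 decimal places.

Euler on (x,y): x_{n+1} = x_n + h·x', y_{n+1} = y_n + h·y'.
0.000000: (0.600000, -1.590000); f=(-1.590000, -0.390000) → (0.043500, -1.726500)
0.350000: (0.043500, -1.726500); f=(-1.726500, -0.028275) → (-0.560775, -1.736396)
0.700000: (-0.560775, -1.736396); f=(-1.736396, 0.364504) → (-1.168514, -1.608820)
(x(1.05), y(1.05)) ≈ (-1.1685, -1.6088)

-1.1685, -1.6088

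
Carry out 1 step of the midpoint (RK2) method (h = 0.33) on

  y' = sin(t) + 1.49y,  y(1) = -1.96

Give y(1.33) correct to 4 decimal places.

-2.7892

Midpoint: k1 = f(t_n, y_n); k2 = f(t_n + h/2, y_n + (h/2)·k1); y_{n+1} = y_n + h·k2.
t=1.000000, y=-1.960000:
  k1 = f(1.000000, -1.960000) = -2.078929
  k2 = f(1.165000, -2.303023) = -2.512716
  y ← -1.960000 + 0.33·(-2.512716) = -2.789196
y(1.33) ≈ -2.7892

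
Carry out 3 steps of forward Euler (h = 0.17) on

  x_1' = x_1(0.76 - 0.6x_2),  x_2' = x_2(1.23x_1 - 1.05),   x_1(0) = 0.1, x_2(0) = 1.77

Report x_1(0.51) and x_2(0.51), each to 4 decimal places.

Euler on (x_1,x_2): x_1_{n+1} = x_1_n + h·x_1', x_2_{n+1} = x_2_n + h·x_2'.
0.000000: (0.100000, 1.770000); f=(-0.030200, -1.640790) → (0.094866, 1.491066)
0.170000: (0.094866, 1.491066); f=(-0.012773, -1.391634) → (0.092695, 1.254488)
0.340000: (0.092695, 1.254488); f=(0.000677, -1.174183) → (0.092810, 1.054877)
(x_1(0.51), x_2(0.51)) ≈ (0.0928, 1.0549)

0.0928, 1.0549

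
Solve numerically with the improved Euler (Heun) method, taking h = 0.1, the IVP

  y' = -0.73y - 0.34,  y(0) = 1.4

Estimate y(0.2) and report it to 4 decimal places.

1.1468

Heun: k1 = f(x_n, y_n); k2 = f(x_n + h, y_n + h·k1); y_{n+1} = y_n + (h/2)·(k1 + k2).
x=0.000000, y=1.400000:
  k1 = f(0.000000, 1.400000) = -1.362000
  k2 = f(0.100000, 1.263800) = -1.262574
  y ← 1.400000 + (0.1/2)·(-1.362000 + (-1.262574)) = 1.268771
x=0.100000, y=1.268771:
  k1 = f(0.100000, 1.268771) = -1.266203
  k2 = f(0.200000, 1.142151) = -1.173770
  y ← 1.268771 + (0.1/2)·(-1.266203 + (-1.173770)) = 1.146773
y(0.2) ≈ 1.1468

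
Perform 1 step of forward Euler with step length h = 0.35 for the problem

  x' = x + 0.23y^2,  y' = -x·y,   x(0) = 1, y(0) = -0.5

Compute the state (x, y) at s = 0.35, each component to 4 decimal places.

1.3701, -0.3250

Euler on (x,y): x_{n+1} = x_n + h·x', y_{n+1} = y_n + h·y'.
0.000000: (1.000000, -0.500000); f=(1.057500, 0.500000) → (1.370125, -0.325000)
(x(0.35), y(0.35)) ≈ (1.3701, -0.3250)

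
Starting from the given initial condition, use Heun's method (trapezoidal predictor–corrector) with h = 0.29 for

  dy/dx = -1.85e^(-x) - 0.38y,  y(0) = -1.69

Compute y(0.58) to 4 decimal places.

-2.0788

Heun: k1 = f(x_n, y_n); k2 = f(x_n + h, y_n + h·k1); y_{n+1} = y_n + (h/2)·(k1 + k2).
x=0.000000, y=-1.690000:
  k1 = f(0.000000, -1.690000) = -1.207800
  k2 = f(0.290000, -2.040262) = -0.608988
  y ← -1.690000 + (0.29/2)·(-1.207800 + (-0.608988)) = -1.953434
x=0.290000, y=-1.953434:
  k1 = f(0.290000, -1.953434) = -0.641983
  k2 = f(0.580000, -2.139609) = -0.222760
  y ← -1.953434 + (0.29/2)·(-0.641983 + (-0.222760)) = -2.078822
y(0.58) ≈ -2.0788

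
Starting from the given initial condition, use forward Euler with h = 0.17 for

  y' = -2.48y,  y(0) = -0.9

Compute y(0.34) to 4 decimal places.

-0.3011

Euler: y_{n+1} = y_n + h·f(x_n, y_n).
x=0.000000, y=-0.900000: f=2.232000 → y ← -0.900000 + 0.17·2.232000 = -0.520560
x=0.170000, y=-0.520560: f=1.290989 → y ← -0.520560 + 0.17·1.290989 = -0.301092
y(0.34) ≈ -0.3011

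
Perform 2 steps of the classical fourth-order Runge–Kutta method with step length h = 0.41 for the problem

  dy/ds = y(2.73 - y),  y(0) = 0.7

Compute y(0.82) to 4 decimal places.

RK4: k1 = f(s_n, y_n); k2 = f(s_n + h/2, y_n + (h/2)·k1); k3 = f(s_n + h/2, y_n + (h/2)·k2); k4 = f(s_n + h, y_n + h·k3); y_{n+1} = y_n + (h/6)·(k1 + 2k2 + 2k3 + k4).
s=0.000000, y=0.700000:
  k1 = f(0.000000, 0.700000) = 1.421000
  k2 = f(0.205000, 0.991305) = 1.723577
  k3 = f(0.205000, 1.053333) = 1.766089
  k4 = f(0.410000, 1.424096) = 1.859733
  y ← 0.700000 + (0.41/6)·(k1 + 2k2 + 2k3 + k4) = 1.401104
s=0.410000, y=1.401104:
  k1 = f(0.410000, 1.401104) = 1.861921
  k2 = f(0.615000, 1.782798) = 1.688670
  k3 = f(0.615000, 1.747282) = 1.717086
  k4 = f(0.820000, 2.105110) = 1.315463
  y ← 1.401104 + (0.41/6)·(k1 + 2k2 + 2k3 + k4) = 2.083679
y(0.82) ≈ 2.0837

2.0837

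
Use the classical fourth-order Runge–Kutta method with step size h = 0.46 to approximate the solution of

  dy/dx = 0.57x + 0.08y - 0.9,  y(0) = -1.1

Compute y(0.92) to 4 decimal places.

RK4: k1 = f(x_n, y_n); k2 = f(x_n + h/2, y_n + (h/2)·k1); k3 = f(x_n + h/2, y_n + (h/2)·k2); k4 = f(x_n + h, y_n + h·k3); y_{n+1} = y_n + (h/6)·(k1 + 2k2 + 2k3 + k4).
x=0.000000, y=-1.100000:
  k1 = f(0.000000, -1.100000) = -0.988000
  k2 = f(0.230000, -1.327240) = -0.875079
  k3 = f(0.230000, -1.301268) = -0.873001
  k4 = f(0.460000, -1.501581) = -0.757926
  y ← -1.100000 + (0.46/6)·(k1 + 2k2 + 2k3 + k4) = -1.501893
x=0.460000, y=-1.501893:
  k1 = f(0.460000, -1.501893) = -0.757951
  k2 = f(0.690000, -1.676222) = -0.640798
  k3 = f(0.690000, -1.649277) = -0.638642
  k4 = f(0.920000, -1.795669) = -0.519254
  y ← -1.501893 + (0.46/6)·(k1 + 2k2 + 2k3 + k4) = -1.795993
y(0.92) ≈ -1.7960

-1.7960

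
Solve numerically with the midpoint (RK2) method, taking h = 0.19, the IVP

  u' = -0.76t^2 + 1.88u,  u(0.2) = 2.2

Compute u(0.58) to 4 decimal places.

Midpoint: k1 = f(t_n, u_n); k2 = f(t_n + h/2, u_n + (h/2)·k1); u_{n+1} = u_n + h·k2.
t=0.200000, u=2.200000:
  k1 = f(0.200000, 2.200000) = 4.105600
  k2 = f(0.295000, 2.590032) = 4.803121
  u ← 2.200000 + 0.19·4.803121 = 3.112593
t=0.390000, u=3.112593:
  k1 = f(0.390000, 3.112593) = 5.736079
  k2 = f(0.485000, 3.657521) = 6.697368
  u ← 3.112593 + 0.19·6.697368 = 4.385093
u(0.58) ≈ 4.3851

4.3851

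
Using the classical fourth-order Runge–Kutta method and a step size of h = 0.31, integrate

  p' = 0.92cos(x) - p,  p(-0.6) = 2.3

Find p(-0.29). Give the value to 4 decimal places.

1.9083

RK4: k1 = f(x_n, p_n); k2 = f(x_n + h/2, p_n + (h/2)·k1); k3 = f(x_n + h/2, p_n + (h/2)·k2); k4 = f(x_n + h, p_n + h·k3); p_{n+1} = p_n + (h/6)·(k1 + 2k2 + 2k3 + k4).
x=-0.600000, p=2.300000:
  k1 = f(-0.600000, 2.300000) = -1.540691
  k2 = f(-0.445000, 2.061193) = -1.230791
  k3 = f(-0.445000, 2.109227) = -1.278826
  k4 = f(-0.290000, 1.903564) = -1.021980
  p ← 2.300000 + (0.31/6)·(k1 + 2k2 + 2k3 + k4) = 1.908268
p(-0.29) ≈ 1.9083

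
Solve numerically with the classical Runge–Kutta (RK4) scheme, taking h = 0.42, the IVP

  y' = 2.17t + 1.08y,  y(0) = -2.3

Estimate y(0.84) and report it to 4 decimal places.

-4.6370

RK4: k1 = f(t_n, y_n); k2 = f(t_n + h/2, y_n + (h/2)·k1); k3 = f(t_n + h/2, y_n + (h/2)·k2); k4 = f(t_n + h, y_n + h·k3); y_{n+1} = y_n + (h/6)·(k1 + 2k2 + 2k3 + k4).
t=0.000000, y=-2.300000:
  k1 = f(0.000000, -2.300000) = -2.484000
  k2 = f(0.210000, -2.821640) = -2.591671
  k3 = f(0.210000, -2.844251) = -2.616091
  k4 = f(0.420000, -3.398758) = -2.759259
  y ← -2.300000 + (0.42/6)·(k1 + 2k2 + 2k3 + k4) = -3.396115
t=0.420000, y=-3.396115:
  k1 = f(0.420000, -3.396115) = -2.756404
  k2 = f(0.630000, -3.974960) = -2.925856
  k3 = f(0.630000, -4.010545) = -2.964288
  k4 = f(0.840000, -4.641116) = -3.189605
  y ← -3.396115 + (0.42/6)·(k1 + 2k2 + 2k3 + k4) = -4.636956
y(0.84) ≈ -4.6370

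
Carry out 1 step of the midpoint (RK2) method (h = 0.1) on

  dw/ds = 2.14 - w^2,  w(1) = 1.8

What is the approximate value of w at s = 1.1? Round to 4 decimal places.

1.7095

Midpoint: k1 = f(s_n, w_n); k2 = f(s_n + h/2, w_n + (h/2)·k1); w_{n+1} = w_n + h·k2.
s=1.000000, w=1.800000:
  k1 = f(1.000000, 1.800000) = -1.100000
  k2 = f(1.050000, 1.745000) = -0.905025
  w ← 1.800000 + 0.1·(-0.905025) = 1.709498
w(1.1) ≈ 1.7095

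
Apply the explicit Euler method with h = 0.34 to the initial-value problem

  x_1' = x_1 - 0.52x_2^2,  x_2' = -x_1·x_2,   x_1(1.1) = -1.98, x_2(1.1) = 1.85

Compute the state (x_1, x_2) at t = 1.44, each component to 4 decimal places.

-3.2583, 3.0954

Euler on (x_1,x_2): x_1_{n+1} = x_1_n + h·x_1', x_2_{n+1} = x_2_n + h·x_2'.
1.100000: (-1.980000, 1.850000); f=(-3.759700, 3.663000) → (-3.258298, 3.095420)
(x_1(1.44), x_2(1.44)) ≈ (-3.2583, 3.0954)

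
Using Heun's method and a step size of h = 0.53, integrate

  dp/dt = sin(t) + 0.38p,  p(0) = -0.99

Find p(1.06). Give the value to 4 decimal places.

-0.9218

Heun: k1 = f(t_n, p_n); k2 = f(t_n + h, p_n + h·k1); p_{n+1} = p_n + (h/2)·(k1 + k2).
t=0.000000, p=-0.990000:
  k1 = f(0.000000, -0.990000) = -0.376200
  k2 = f(0.530000, -1.189386) = 0.053567
  p ← -0.990000 + (0.53/2)·(-0.376200 + 0.053567) = -1.075498
t=0.530000, p=-1.075498:
  k1 = f(0.530000, -1.075498) = 0.096844
  k2 = f(1.060000, -1.024170) = 0.483171
  p ← -1.075498 + (0.53/2)·(0.096844 + 0.483171) = -0.921794
p(1.06) ≈ -0.9218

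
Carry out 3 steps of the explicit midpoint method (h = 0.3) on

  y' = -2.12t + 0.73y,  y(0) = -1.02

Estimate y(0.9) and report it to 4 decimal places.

Midpoint: k1 = f(t_n, y_n); k2 = f(t_n + h/2, y_n + (h/2)·k1); y_{n+1} = y_n + h·k2.
t=0.000000, y=-1.020000:
  k1 = f(0.000000, -1.020000) = -0.744600
  k2 = f(0.150000, -1.131690) = -1.144134
  y ← -1.020000 + 0.3·(-1.144134) = -1.363240
t=0.300000, y=-1.363240:
  k1 = f(0.300000, -1.363240) = -1.631165
  k2 = f(0.450000, -1.607915) = -2.127778
  y ← -1.363240 + 0.3·(-2.127778) = -2.001573
t=0.600000, y=-2.001573:
  k1 = f(0.600000, -2.001573) = -2.733149
  k2 = f(0.750000, -2.411546) = -3.350428
  y ← -2.001573 + 0.3·(-3.350428) = -3.006702
y(0.9) ≈ -3.0067

-3.0067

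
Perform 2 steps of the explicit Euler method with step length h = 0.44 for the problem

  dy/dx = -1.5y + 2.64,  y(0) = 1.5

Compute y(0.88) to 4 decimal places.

1.7299

Euler: y_{n+1} = y_n + h·f(x_n, y_n).
x=0.000000, y=1.500000: f=0.390000 → y ← 1.500000 + 0.44·0.390000 = 1.671600
x=0.440000, y=1.671600: f=0.132600 → y ← 1.671600 + 0.44·0.132600 = 1.729944
y(0.88) ≈ 1.7299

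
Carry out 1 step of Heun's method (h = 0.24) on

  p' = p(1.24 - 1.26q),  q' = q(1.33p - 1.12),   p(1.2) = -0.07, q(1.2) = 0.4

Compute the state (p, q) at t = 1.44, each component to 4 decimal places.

Heun on (p,q): k1 = f(t_n, state_n); k2 = f(t_n + h, state_n + h·k1); state_{n+1} = state_n + (h/2)·(k1 + k2).
1.200000: (-0.070000, 0.400000)
  k1 = (-0.051520, -0.485240)
  predictor → (-0.082365, 0.283542)
  k2 = (-0.072706, -0.348628)
  → (-0.084907, 0.299936)
(p(1.44), q(1.44)) ≈ (-0.0849, 0.2999)

-0.0849, 0.2999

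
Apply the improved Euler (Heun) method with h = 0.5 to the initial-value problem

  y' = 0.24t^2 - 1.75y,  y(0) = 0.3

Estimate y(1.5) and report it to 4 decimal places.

0.2171

Heun: k1 = f(t_n, y_n); k2 = f(t_n + h, y_n + h·k1); y_{n+1} = y_n + (h/2)·(k1 + k2).
t=0.000000, y=0.300000:
  k1 = f(0.000000, 0.300000) = -0.525000
  k2 = f(0.500000, 0.037500) = -0.005625
  y ← 0.300000 + (0.5/2)·(-0.525000 + (-0.005625)) = 0.167344
t=0.500000, y=0.167344:
  k1 = f(0.500000, 0.167344) = -0.232852
  k2 = f(1.000000, 0.050918) = 0.150894
  y ← 0.167344 + (0.5/2)·(-0.232852 + 0.150894) = 0.146854
t=1.000000, y=0.146854:
  k1 = f(1.000000, 0.146854) = -0.016995
  k2 = f(1.500000, 0.138357) = 0.297876
  y ← 0.146854 + (0.5/2)·(-0.016995 + 0.297876) = 0.217074
y(1.5) ≈ 0.2171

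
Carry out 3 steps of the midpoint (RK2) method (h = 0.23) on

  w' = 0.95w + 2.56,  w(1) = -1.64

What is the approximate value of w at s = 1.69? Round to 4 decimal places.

Midpoint: k1 = f(s_n, w_n); k2 = f(s_n + h/2, w_n + (h/2)·k1); w_{n+1} = w_n + h·k2.
s=1.000000, w=-1.640000:
  k1 = f(1.000000, -1.640000) = 1.002000
  k2 = f(1.115000, -1.524770) = 1.111469
  w ← -1.640000 + 0.23·1.111469 = -1.384362
s=1.230000, w=-1.384362:
  k1 = f(1.230000, -1.384362) = 1.244856
  k2 = f(1.345000, -1.241204) = 1.380856
  w ← -1.384362 + 0.23·1.380856 = -1.066765
s=1.460000, w=-1.066765:
  k1 = f(1.460000, -1.066765) = 1.546573
  k2 = f(1.575000, -0.888909) = 1.715536
  w ← -1.066765 + 0.23·1.715536 = -0.672192
w(1.69) ≈ -0.6722

-0.6722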